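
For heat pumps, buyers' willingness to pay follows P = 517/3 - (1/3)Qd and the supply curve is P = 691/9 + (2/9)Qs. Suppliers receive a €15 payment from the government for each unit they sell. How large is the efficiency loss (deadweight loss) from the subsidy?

Pre-subsidy: 517/3 - (1/3)Q = 691/9 + (2/9)Q gives Q* = 172 and P* = 115.
With the subsidy, sellers receive Ps = Pb + 15 for each unit, where Pb is the price buyers pay.
On the curves, Pb = 517/3 - (1/3)Q and Ps = 691/9 + (2/9)Q; the wedge Ps − Pb = 15 gives 691/9 + (2/9)Q − (517/3 - (1/3)Q) = 15, so Q' = 199.
Then Pb = 517/3 − (1/3)·199 = 106 and Ps = 691/9 + (2/9)·199 = 121.
The subsidy expands output by 199 − 172 = 27 past the efficient level; on those units the gap between marginal cost and willingness to pay runs from 0 up to 15.
DWL = ½ × 15 × 27 = 202.5.

Deadweight loss = €202.5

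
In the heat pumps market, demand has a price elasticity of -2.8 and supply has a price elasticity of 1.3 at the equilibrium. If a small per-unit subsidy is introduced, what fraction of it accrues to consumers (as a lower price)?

Consumer share = 13/41

For a small subsidy around the equilibrium, the benefit split depends on the relative slopes, which at a point are proportional to the elasticities.
Buyer share = εs/(εs + |εd|) = 1.3/(1.3 + 2.8) = 13/41; seller share = |εd|/(εs + |εd|) = 28/41.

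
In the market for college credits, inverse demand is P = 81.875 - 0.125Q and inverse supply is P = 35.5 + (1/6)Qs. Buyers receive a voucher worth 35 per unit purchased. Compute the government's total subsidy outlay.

Pre-subsidy: 81.875 - 0.125Q = 35.5 + (1/6)Q gives Q* = 159 and P* = 62.
With the rebate, buyers effectively pay Pb = Ps − 35, where Ps is the price sellers receive.
On the curves, Pb = 81.875 - 0.125Q and Ps = 35.5 + (1/6)Q; the wedge Ps − Pb = 35 gives 35.5 + (1/6)Q − (81.875 - 0.125Q) = 35, so Q' = 279.
Then Pb = 81.875 − 0.125·279 = 47 and Ps = 35.5 + (1/6)·279 = 82.
Government outlay = subsidy × quantity = 35 × 279 = 9765.

Government cost = 9765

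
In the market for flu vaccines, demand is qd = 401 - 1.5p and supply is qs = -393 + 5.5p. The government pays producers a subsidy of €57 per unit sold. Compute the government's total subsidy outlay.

Government cost = 475665/28

Pre-subsidy: 401 - 1.5p = -393 + 5.5p gives p* = 794/7, q* = 1616/7.
With the subsidy, sellers receive ps = pb + 57 for each unit, where pb is the price buyers pay.
Supply in terms of pb becomes qs = -393 + 5.5(pb + 57) = -79.5 + 5.5pb. Setting this equal to demand: 401 - 1.5pb = -79.5 + 5.5pb, so pb = 961/14.
Sellers receive ps = 961/14 + 57 = 1759/14; q' = 401 − 1.5·(961/14) = 8345/28.
Government outlay = subsidy × quantity = 57 × 8345/28 = 475665/28.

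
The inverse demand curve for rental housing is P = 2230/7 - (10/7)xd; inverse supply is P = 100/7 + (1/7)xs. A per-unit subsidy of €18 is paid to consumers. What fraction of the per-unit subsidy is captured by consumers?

Consumer share = 10/11

Pre-subsidy: 2230/7 - (10/7)x = 100/7 + (1/7)x gives x* = 2130/11 and P* = 3230/77.
With the rebate, buyers effectively pay Pb = Ps − 18, where Ps is the price sellers receive.
On the curves, Pb = 2230/7 - (10/7)x and Ps = 100/7 + (1/7)x; the wedge Ps − Pb = 18 gives 100/7 + (1/7)x − (2230/7 - (10/7)x) = 18, so x' = 2256/11.
Then Pb = 2230/7 − (10/7)·(2256/11) = 1970/77 and Ps = 100/7 + (1/7)·(2256/11) = 3356/77.
Buyers' price falls by P* − Pb = 3230/77 − 1970/77 = 180/11; sellers' price rises by Ps − P* = 3356/77 − 3230/77 = 18/11.
So consumers capture (180/11)/18 = 10/11 of each unit of subsidy.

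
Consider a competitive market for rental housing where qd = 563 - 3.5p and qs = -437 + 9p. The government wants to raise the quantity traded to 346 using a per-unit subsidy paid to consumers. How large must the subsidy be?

At q = 346, invert demand for the buyer price: pb = (563 − 346)/3.5 = 62; invert supply for the seller price: ps = (346 − (-437))/9 = 87.
The subsidy must fill the gap: s = ps − pb = 87 − 62 = 25.

Required subsidy s = 25 per unit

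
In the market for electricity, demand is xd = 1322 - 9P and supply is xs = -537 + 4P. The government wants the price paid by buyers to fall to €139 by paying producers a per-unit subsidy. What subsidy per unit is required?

At a buyer price of 139, quantity demanded is 1322 − 9·139 = 71.
Sellers supply 71 only when they receive Ps with -537 + 4·Ps = 71, i.e. Ps = 152.
s = Ps − Pb = 152 − 139 = 13.

Required subsidy s = €13 per unit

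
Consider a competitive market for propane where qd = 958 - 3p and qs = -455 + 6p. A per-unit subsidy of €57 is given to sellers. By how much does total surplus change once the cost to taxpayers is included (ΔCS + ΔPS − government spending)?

Net change in total surplus = -€3249

Pre-subsidy: 958 - 3p = -455 + 6p gives p* = 157, q* = 487.
With the subsidy, sellers receive ps = pb + 57 for each unit, where pb is the price buyers pay.
Supply in terms of pb becomes qs = -455 + 6(pb + 57) = -113 + 6pb. Setting this equal to demand: 958 - 3pb = -113 + 6pb, so pb = 119.
Sellers receive ps = 119 + 57 = 176; q' = 958 − 3·119 = 601.
ΔCS = ½(487 + 601)(157 − 119) = 20672; ΔPS = ½(487 + 601)(176 − 157) = 10336.
Government spending = 57 × 601 = 34257.
Net change = 20672 + 10336 − 34257 = -3249. The loss equals the DWL triangle ½·57·114.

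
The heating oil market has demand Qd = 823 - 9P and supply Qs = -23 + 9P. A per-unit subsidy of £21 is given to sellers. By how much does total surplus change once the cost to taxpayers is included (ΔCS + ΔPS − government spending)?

Net change in total surplus = -£992.25

Pre-subsidy: 823 - 9P = -23 + 9P gives P* = 47, Q* = 400.
With the subsidy, sellers receive Ps = Pb + 21 for each unit, where Pb is the price buyers pay.
Supply in terms of Pb becomes Qs = -23 + 9(Pb + 21) = 166 + 9Pb. Setting this equal to demand: 823 - 9Pb = 166 + 9Pb, so Pb = 36.5.
Sellers receive Ps = 36.5 + 21 = 57.5; Q' = 823 − 9·36.5 = 494.5.
ΔCS = ½(400 + 494.5)(47 − 36.5) = 4696.125; ΔPS = ½(400 + 494.5)(57.5 − 47) = 4696.125.
Government spending = 21 × 494.5 = 10384.5.
Net change = 4696.125 + 4696.125 − 10384.5 = -992.25. The loss equals the DWL triangle ½·21·94.5.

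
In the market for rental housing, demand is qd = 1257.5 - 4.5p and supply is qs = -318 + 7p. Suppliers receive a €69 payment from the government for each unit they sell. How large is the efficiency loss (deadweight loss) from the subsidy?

Deadweight loss = €6520.5

Pre-subsidy: 1257.5 - 4.5p = -318 + 7p gives p* = 137, q* = 641.
With the subsidy, sellers receive ps = pb + 69 for each unit, where pb is the price buyers pay.
Supply in terms of pb becomes qs = -318 + 7(pb + 69) = 165 + 7pb. Setting this equal to demand: 1257.5 - 4.5pb = 165 + 7pb, so pb = 95.
Sellers receive ps = 95 + 69 = 164; q' = 1257.5 − 4.5·95 = 830.
The subsidy expands output by 830 − 641 = 189 past the efficient level; on those units the gap between marginal cost and willingness to pay runs from 0 up to 69.
DWL = ½ × 69 × 189 = 6520.5.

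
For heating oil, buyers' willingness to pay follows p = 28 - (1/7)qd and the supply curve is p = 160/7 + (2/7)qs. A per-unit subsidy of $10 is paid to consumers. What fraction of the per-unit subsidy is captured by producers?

Producer share = 2/3

Pre-subsidy: 28 - (1/7)q = 160/7 + (2/7)q gives q* = 12 and p* = 184/7.
With the rebate, buyers effectively pay pb = ps − 10, where ps is the price sellers receive.
On the curves, pb = 28 - (1/7)q and ps = 160/7 + (2/7)q; the wedge ps − pb = 10 gives 160/7 + (2/7)q − (28 - (1/7)q) = 10, so q' = 106/3.
Then pb = 28 − (1/7)·(106/3) = 482/21 and ps = 160/7 + (2/7)·(106/3) = 692/21.
Buyers' price falls by p* − pb = 184/7 − 482/21 = 10/3; sellers' price rises by ps − p* = 692/21 − 184/7 = 20/3.
So producers capture (20/3)/10 = 2/3 of each unit of subsidy.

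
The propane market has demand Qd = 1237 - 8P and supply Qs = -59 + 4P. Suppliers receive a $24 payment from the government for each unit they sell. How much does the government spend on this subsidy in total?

Pre-subsidy: 1237 - 8P = -59 + 4P gives P* = 108, Q* = 373.
With the subsidy, sellers receive Ps = Pb + 24 for each unit, where Pb is the price buyers pay.
Supply in terms of Pb becomes Qs = -59 + 4(Pb + 24) = 37 + 4Pb. Setting this equal to demand: 1237 - 8Pb = 37 + 4Pb, so Pb = 100.
Sellers receive Ps = 100 + 24 = 124; Q' = 1237 − 8·100 = 437.
Government outlay = subsidy × quantity = 24 × 437 = 10488.

Government cost = $10488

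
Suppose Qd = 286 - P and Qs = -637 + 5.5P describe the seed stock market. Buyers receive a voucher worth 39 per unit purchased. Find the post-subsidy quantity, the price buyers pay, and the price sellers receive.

Q' = 177; buyers pay 109; sellers receive 148

Pre-subsidy: 286 - P = -637 + 5.5P gives P* = 142, Q* = 144.
With the rebate, buyers effectively pay Pb = Ps − 39, where Ps is the price sellers receive.
Demand in terms of Ps becomes Qd = 286 − 1(Ps − 39) = 325 - Ps. Setting this equal to supply: 325 - Ps = -637 + 5.5Ps, so Ps = 148.
Buyers pay Pb = 148 − 39 = 109; Q' = -637 + 5.5·148 = 177.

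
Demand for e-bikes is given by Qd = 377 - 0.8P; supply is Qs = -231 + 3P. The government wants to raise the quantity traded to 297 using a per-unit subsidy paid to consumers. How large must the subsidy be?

Required subsidy s = 76 per unit

At Q = 297, invert demand for the buyer price: Pb = (377 − 297)/0.8 = 100; invert supply for the seller price: Ps = (297 − (-231))/3 = 176.
The subsidy must fill the gap: s = Ps − Pb = 176 − 100 = 76.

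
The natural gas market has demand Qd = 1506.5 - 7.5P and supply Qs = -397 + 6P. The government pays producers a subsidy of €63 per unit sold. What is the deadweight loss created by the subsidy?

Pre-subsidy: 1506.5 - 7.5P = -397 + 6P gives P* = 141, Q* = 449.
With the subsidy, sellers receive Ps = Pb + 63 for each unit, where Pb is the price buyers pay.
Supply in terms of Pb becomes Qs = -397 + 6(Pb + 63) = -19 + 6Pb. Setting this equal to demand: 1506.5 - 7.5Pb = -19 + 6Pb, so Pb = 113.
Sellers receive Ps = 113 + 63 = 176; Q' = 1506.5 − 7.5·113 = 659.
The subsidy expands output by 659 − 449 = 210 past the efficient level; on those units the gap between marginal cost and willingness to pay runs from 0 up to 63.
DWL = ½ × 63 × 210 = 6615.

Deadweight loss = €6615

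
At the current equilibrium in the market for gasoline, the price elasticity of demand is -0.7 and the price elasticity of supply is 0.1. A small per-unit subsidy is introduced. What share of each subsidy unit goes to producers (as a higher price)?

Producer share = 0.875

For a small subsidy around the equilibrium, the benefit split depends on the relative slopes, which at a point are proportional to the elasticities.
Buyer share = εs/(εs + |εd|) = 0.1/(0.1 + 0.7) = 0.125; seller share = |εd|/(εs + |εd|) = 0.875.
So producers capture 0.875 of the subsidy.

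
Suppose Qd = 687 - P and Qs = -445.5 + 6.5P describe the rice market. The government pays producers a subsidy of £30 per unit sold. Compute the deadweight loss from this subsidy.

Pre-subsidy: 687 - P = -445.5 + 6.5P gives P* = 151, Q* = 536.
With the subsidy, sellers receive Ps = Pb + 30 for each unit, where Pb is the price buyers pay.
Supply in terms of Pb becomes Qs = -445.5 + 6.5(Pb + 30) = -250.5 + 6.5Pb. Setting this equal to demand: 687 - Pb = -250.5 + 6.5Pb, so Pb = 125.
Sellers receive Ps = 125 + 30 = 155; Q' = 687 − 1·125 = 562.
The subsidy expands output by 562 − 536 = 26 past the efficient level; on those units the gap between marginal cost and willingness to pay runs from 0 up to 30.
DWL = ½ × 30 × 26 = 390.

Deadweight loss = £390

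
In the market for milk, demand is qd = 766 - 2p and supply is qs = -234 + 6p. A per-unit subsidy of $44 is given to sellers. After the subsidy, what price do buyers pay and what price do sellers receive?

Buyers pay $92; sellers receive $136

Pre-subsidy: 766 - 2p = -234 + 6p gives p* = 125, q* = 516.
With the subsidy, sellers receive ps = pb + 44 for each unit, where pb is the price buyers pay.
Supply in terms of pb becomes qs = -234 + 6(pb + 44) = 30 + 6pb. Setting this equal to demand: 766 - 2pb = 30 + 6pb, so pb = 92.
Sellers receive ps = 92 + 44 = 136; q' = 766 − 2·92 = 582.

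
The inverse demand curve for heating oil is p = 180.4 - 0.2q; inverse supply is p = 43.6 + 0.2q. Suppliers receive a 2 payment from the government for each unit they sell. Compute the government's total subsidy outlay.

Government cost = 694

Pre-subsidy: 180.4 - 0.2q = 43.6 + 0.2q gives q* = 342 and p* = 112.
With the subsidy, sellers receive ps = pb + 2 for each unit, where pb is the price buyers pay.
On the curves, pb = 180.4 - 0.2q and ps = 43.6 + 0.2q; the wedge ps − pb = 2 gives 43.6 + 0.2q − (180.4 - 0.2q) = 2, so q' = 347.
Then pb = 180.4 − 0.2·347 = 111 and ps = 43.6 + 0.2·347 = 113.
Government outlay = subsidy × quantity = 2 × 347 = 694.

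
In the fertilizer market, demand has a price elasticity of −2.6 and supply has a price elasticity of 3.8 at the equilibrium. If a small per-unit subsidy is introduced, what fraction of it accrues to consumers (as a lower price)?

For a small subsidy around the equilibrium, the benefit split depends on the relative slopes, which at a point are proportional to the elasticities.
Buyer share = εs/(εs + |εd|) = 3.8/(3.8 + 2.6) = 0.59375; seller share = |εd|/(εs + |εd|) = 0.40625.

Consumer share = 0.59375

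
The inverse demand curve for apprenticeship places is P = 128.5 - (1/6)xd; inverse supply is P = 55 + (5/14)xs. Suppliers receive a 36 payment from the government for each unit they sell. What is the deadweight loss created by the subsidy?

Pre-subsidy: 128.5 - (1/6)x = 55 + (5/14)x gives x* = 3087/22 and P* = 4625/44.
With the subsidy, sellers receive Ps = Pb + 36 for each unit, where Pb is the price buyers pay.
On the curves, Pb = 128.5 - (1/6)x and Ps = 55 + (5/14)x; the wedge Ps − Pb = 36 gives 55 + (5/14)x − (128.5 - (1/6)x) = 36, so x' = 4599/22.
Then Pb = 128.5 − (1/6)·(4599/22) = 4121/44 and Ps = 55 + (5/14)·(4599/22) = 5705/44.
The subsidy expands output by 4599/22 − 3087/22 = 756/11 past the efficient level; on those units the gap between marginal cost and willingness to pay runs from 0 up to 36.
DWL = ½ × 36 × 756/11 = 13608/11.

Deadweight loss = 13608/11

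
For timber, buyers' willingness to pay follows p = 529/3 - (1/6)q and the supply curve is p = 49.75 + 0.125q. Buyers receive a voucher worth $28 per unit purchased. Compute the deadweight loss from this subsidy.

Deadweight loss = $1344

Pre-subsidy: 529/3 - (1/6)q = 49.75 + 0.125q gives q* = 434 and p* = 104.
With the rebate, buyers effectively pay pb = ps − 28, where ps is the price sellers receive.
On the curves, pb = 529/3 - (1/6)q and ps = 49.75 + 0.125q; the wedge ps − pb = 28 gives 49.75 + 0.125q − (529/3 - (1/6)q) = 28, so q' = 530.
Then pb = 529/3 − (1/6)·530 = 88 and ps = 49.75 + 0.125·530 = 116.
The subsidy expands output by 530 − 434 = 96 past the efficient level; on those units the gap between marginal cost and willingness to pay runs from 0 up to 28.
DWL = ½ × 28 × 96 = 1344.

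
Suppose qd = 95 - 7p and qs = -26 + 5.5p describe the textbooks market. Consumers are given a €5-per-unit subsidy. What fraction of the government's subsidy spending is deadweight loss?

Pre-subsidy: 95 - 7p = -26 + 5.5p gives p* = 9.68, q* = 27.24.
With the rebate, buyers effectively pay pb = ps − 5, where ps is the price sellers receive.
Demand in terms of ps becomes qd = 95 − 7(ps − 5) = 130 - 7ps. Setting this equal to supply: 130 - 7ps = -26 + 5.5ps, so ps = 12.48.
Buyers pay pb = 12.48 − 5 = 7.48; q' = -26 + 5.5·12.48 = 42.64.
ΔCS = ½(27.24 + 42.64)(9.68 − 7.48) = 76.868; ΔPS = ½(27.24 + 42.64)(12.48 − 9.68) = 97.832.
Government spending = 5 × 42.64 = 213.2.
DWL = ½ × 5 × (42.64 − 27.24) = 38.5; fraction = 38.5 / 213.2 = 385/2132.

DWL / government spending = 385/2132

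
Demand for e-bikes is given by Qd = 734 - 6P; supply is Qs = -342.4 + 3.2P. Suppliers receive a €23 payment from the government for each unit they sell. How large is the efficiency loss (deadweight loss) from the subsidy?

Pre-subsidy: 734 - 6P = -342.4 + 3.2P gives P* = 117, Q* = 32.
With the subsidy, sellers receive Ps = Pb + 23 for each unit, where Pb is the price buyers pay.
Supply in terms of Pb becomes Qs = -342.4 + 3.2(Pb + 23) = -268.8 + 3.2Pb. Setting this equal to demand: 734 - 6Pb = -268.8 + 3.2Pb, so Pb = 109.
Sellers receive Ps = 109 + 23 = 132; Q' = 734 − 6·109 = 80.
The subsidy expands output by 80 − 32 = 48 past the efficient level; on those units the gap between marginal cost and willingness to pay runs from 0 up to 23.
DWL = ½ × 23 × 48 = 552.

Deadweight loss = €552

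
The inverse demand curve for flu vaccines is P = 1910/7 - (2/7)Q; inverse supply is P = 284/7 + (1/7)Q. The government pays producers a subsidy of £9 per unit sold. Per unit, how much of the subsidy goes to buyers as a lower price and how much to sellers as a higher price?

Buyers gain £6 per unit; sellers gain £3 per unit

Pre-subsidy: 1910/7 - (2/7)Q = 284/7 + (1/7)Q gives Q* = 542 and P* = 118.
With the subsidy, sellers receive Ps = Pb + 9 for each unit, where Pb is the price buyers pay.
On the curves, Pb = 1910/7 - (2/7)Q and Ps = 284/7 + (1/7)Q; the wedge Ps − Pb = 9 gives 284/7 + (1/7)Q − (1910/7 - (2/7)Q) = 9, so Q' = 563.
Then Pb = 1910/7 − (2/7)·563 = 112 and Ps = 284/7 + (1/7)·563 = 121.
Buyers' price falls by P* − Pb = 118 − 112 = 6; sellers' price rises by Ps − P* = 121 − 118 = 3.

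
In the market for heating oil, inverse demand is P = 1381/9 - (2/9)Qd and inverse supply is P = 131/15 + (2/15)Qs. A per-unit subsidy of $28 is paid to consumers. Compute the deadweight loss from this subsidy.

Pre-subsidy: 1381/9 - (2/9)Q = 131/15 + (2/15)Q gives Q* = 407 and P* = 63.
With the rebate, buyers effectively pay Pb = Ps − 28, where Ps is the price sellers receive.
On the curves, Pb = 1381/9 - (2/9)Q and Ps = 131/15 + (2/15)Q; the wedge Ps − Pb = 28 gives 131/15 + (2/15)Q − (1381/9 - (2/9)Q) = 28, so Q' = 485.75.
Then Pb = 1381/9 − (2/9)·485.75 = 45.5 and Ps = 131/15 + (2/15)·485.75 = 73.5.
The subsidy expands output by 485.75 − 407 = 78.75 past the efficient level; on those units the gap between marginal cost and willingness to pay runs from 0 up to 28.
DWL = ½ × 28 × 78.75 = 1102.5.

Deadweight loss = $1102.5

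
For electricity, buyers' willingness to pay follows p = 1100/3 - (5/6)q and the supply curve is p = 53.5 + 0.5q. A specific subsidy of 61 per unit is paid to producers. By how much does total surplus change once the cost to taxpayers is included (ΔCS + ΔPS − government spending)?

Pre-subsidy: 1100/3 - (5/6)q = 53.5 + 0.5q gives q* = 234.875 and p* = 170.9375.
With the subsidy, sellers receive ps = pb + 61 for each unit, where pb is the price buyers pay.
On the curves, pb = 1100/3 - (5/6)q and ps = 53.5 + 0.5q; the wedge ps − pb = 61 gives 53.5 + 0.5q − (1100/3 - (5/6)q) = 61, so q' = 280.625.
Then pb = 1100/3 − (5/6)·280.625 = 132.8125 and ps = 53.5 + 0.5·280.625 = 193.8125.
ΔCS = ½(234.875 + 280.625)(170.9375 − 132.8125) = 9826.71875; ΔPS = ½(234.875 + 280.625)(193.8125 − 170.9375) = 5896.03125.
Government spending = 61 × 280.625 = 17118.125.
Net change = 9826.71875 + 5896.03125 − 17118.125 = -1395.375. The loss equals the DWL triangle ½·61·45.75.

Net change in total surplus = -1395.375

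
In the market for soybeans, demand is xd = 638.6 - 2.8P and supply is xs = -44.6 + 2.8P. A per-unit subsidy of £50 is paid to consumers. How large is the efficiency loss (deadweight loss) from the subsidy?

Deadweight loss = £1750

Pre-subsidy: 638.6 - 2.8P = -44.6 + 2.8P gives P* = 122, x* = 297.
With the rebate, buyers effectively pay Pb = Ps − 50, where Ps is the price sellers receive.
Demand in terms of Ps becomes xd = 638.6 − 2.8(Ps − 50) = 778.6 - 2.8Ps. Setting this equal to supply: 778.6 - 2.8Ps = -44.6 + 2.8Ps, so Ps = 147.
Buyers pay Pb = 147 − 50 = 97; x' = -44.6 + 2.8·147 = 367.
The subsidy expands output by 367 − 297 = 70 past the efficient level; on those units the gap between marginal cost and willingness to pay runs from 0 up to 50.
DWL = ½ × 50 × 70 = 1750.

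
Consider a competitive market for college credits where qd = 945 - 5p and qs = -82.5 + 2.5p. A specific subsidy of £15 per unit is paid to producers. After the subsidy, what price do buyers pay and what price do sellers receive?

Pre-subsidy: 945 - 5p = -82.5 + 2.5p gives p* = 137, q* = 260.
With the subsidy, sellers receive ps = pb + 15 for each unit, where pb is the price buyers pay.
Supply in terms of pb becomes qs = -82.5 + 2.5(pb + 15) = -45 + 2.5pb. Setting this equal to demand: 945 - 5pb = -45 + 2.5pb, so pb = 132.
Sellers receive ps = 132 + 15 = 147; q' = 945 − 5·132 = 285.

Buyers pay £132; sellers receive £147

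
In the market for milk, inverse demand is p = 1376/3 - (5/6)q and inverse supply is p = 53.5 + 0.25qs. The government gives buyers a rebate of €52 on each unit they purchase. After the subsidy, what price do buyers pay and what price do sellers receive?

Pre-subsidy: 1376/3 - (5/6)q = 53.5 + 0.25q gives q* = 374 and p* = 147.
With the rebate, buyers effectively pay pb = ps − 52, where ps is the price sellers receive.
On the curves, pb = 1376/3 - (5/6)q and ps = 53.5 + 0.25q; the wedge ps − pb = 52 gives 53.5 + 0.25q − (1376/3 - (5/6)q) = 52, so q' = 422.
Then pb = 1376/3 − (5/6)·422 = 107 and ps = 53.5 + 0.25·422 = 159.

Buyers pay €107; sellers receive €159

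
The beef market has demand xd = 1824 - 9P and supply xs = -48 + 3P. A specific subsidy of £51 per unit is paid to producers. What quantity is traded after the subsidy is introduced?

Pre-subsidy: 1824 - 9P = -48 + 3P gives P* = 156, x* = 420.
With the subsidy, sellers receive Ps = Pb + 51 for each unit, where Pb is the price buyers pay.
Supply in terms of Pb becomes xs = -48 + 3(Pb + 51) = 105 + 3Pb. Setting this equal to demand: 1824 - 9Pb = 105 + 3Pb, so Pb = 143.25.
Sellers receive Ps = 143.25 + 51 = 194.25; x' = 1824 − 9·143.25 = 534.75.

x' = 534.75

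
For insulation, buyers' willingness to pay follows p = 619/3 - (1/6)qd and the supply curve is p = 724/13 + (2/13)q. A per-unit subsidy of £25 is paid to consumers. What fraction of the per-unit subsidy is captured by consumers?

Pre-subsidy: 619/3 - (1/6)q = 724/13 + (2/13)q gives q* = 470 and p* = 128.
With the rebate, buyers effectively pay pb = ps − 25, where ps is the price sellers receive.
On the curves, pb = 619/3 - (1/6)q and ps = 724/13 + (2/13)q; the wedge ps − pb = 25 gives 724/13 + (2/13)q − (619/3 - (1/6)q) = 25, so q' = 548.
Then pb = 619/3 − (1/6)·548 = 115 and ps = 724/13 + (2/13)·548 = 140.
Buyers' price falls by p* − pb = 128 − 115 = 13; sellers' price rises by ps − p* = 140 − 128 = 12.
So consumers capture 13/25 = 0.52 of each unit of subsidy.

Consumer share = 0.52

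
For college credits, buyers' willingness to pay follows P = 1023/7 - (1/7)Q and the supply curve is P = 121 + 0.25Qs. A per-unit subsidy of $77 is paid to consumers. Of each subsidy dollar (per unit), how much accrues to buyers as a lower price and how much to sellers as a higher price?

Buyers gain $28 per unit; sellers gain $49 per unit

Pre-subsidy: 1023/7 - (1/7)Q = 121 + 0.25Q gives Q* = 64 and P* = 137.
With the rebate, buyers effectively pay Pb = Ps − 77, where Ps is the price sellers receive.
On the curves, Pb = 1023/7 - (1/7)Q and Ps = 121 + 0.25Q; the wedge Ps − Pb = 77 gives 121 + 0.25Q − (1023/7 - (1/7)Q) = 77, so Q' = 260.
Then Pb = 1023/7 − (1/7)·260 = 109 and Ps = 121 + 0.25·260 = 186.
Buyers' price falls by P* − Pb = 137 − 109 = 28; sellers' price rises by Ps − P* = 186 − 137 = 49.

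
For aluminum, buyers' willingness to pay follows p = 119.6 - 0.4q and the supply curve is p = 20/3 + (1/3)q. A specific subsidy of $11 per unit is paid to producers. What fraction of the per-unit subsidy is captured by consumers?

Pre-subsidy: 119.6 - 0.4q = 20/3 + (1/3)q gives q* = 154 and p* = 58.
With the subsidy, sellers receive ps = pb + 11 for each unit, where pb is the price buyers pay.
On the curves, pb = 119.6 - 0.4q and ps = 20/3 + (1/3)q; the wedge ps − pb = 11 gives 20/3 + (1/3)q − (119.6 - 0.4q) = 11, so q' = 169.
Then pb = 119.6 − 0.4·169 = 52 and ps = 20/3 + (1/3)·169 = 63.
Buyers' price falls by p* − pb = 58 − 52 = 6; sellers' price rises by ps − p* = 63 − 58 = 5.
So consumers capture 6/11 = 6/11 of each unit of subsidy.

Consumer share = 6/11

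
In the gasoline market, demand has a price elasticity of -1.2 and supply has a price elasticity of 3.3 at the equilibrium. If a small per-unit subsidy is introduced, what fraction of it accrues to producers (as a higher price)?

Producer share = 4/15

For a small subsidy around the equilibrium, the benefit split depends on the relative slopes, which at a point are proportional to the elasticities.
Buyer share = εs/(εs + |εd|) = 3.3/(3.3 + 1.2) = 11/15; seller share = |εd|/(εs + |εd|) = 4/15.
So producers capture 4/15 of the subsidy.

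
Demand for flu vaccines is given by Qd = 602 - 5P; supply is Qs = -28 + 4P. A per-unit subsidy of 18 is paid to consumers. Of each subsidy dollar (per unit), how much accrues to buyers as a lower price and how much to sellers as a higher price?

Pre-subsidy: 602 - 5P = -28 + 4P gives P* = 70, Q* = 252.
With the rebate, buyers effectively pay Pb = Ps − 18, where Ps is the price sellers receive.
Demand in terms of Ps becomes Qd = 602 − 5(Ps − 18) = 692 - 5Ps. Setting this equal to supply: 692 - 5Ps = -28 + 4Ps, so Ps = 80.
Buyers pay Pb = 80 − 18 = 62; Q' = -28 + 4·80 = 292.
Buyers' price falls by P* − Pb = 70 − 62 = 8; sellers' price rises by Ps − P* = 80 − 70 = 10.

Buyers gain 8 per unit; sellers gain 10 per unit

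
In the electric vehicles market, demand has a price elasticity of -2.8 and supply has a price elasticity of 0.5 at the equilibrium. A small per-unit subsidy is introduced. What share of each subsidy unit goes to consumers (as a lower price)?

For a small subsidy around the equilibrium, the benefit split depends on the relative slopes, which at a point are proportional to the elasticities.
Buyer share = εs/(εs + |εd|) = 0.5/(0.5 + 2.8) = 5/33; seller share = |εd|/(εs + |εd|) = 28/33.

Consumer share = 5/33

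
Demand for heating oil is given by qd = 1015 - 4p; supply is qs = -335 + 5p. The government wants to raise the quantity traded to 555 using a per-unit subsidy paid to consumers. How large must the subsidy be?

Required subsidy s = 63 per unit

At q = 555, invert demand for the buyer price: pb = (1015 − 555)/4 = 115; invert supply for the seller price: ps = (555 − (-335))/5 = 178.
The subsidy must fill the gap: s = ps − pb = 178 − 115 = 63.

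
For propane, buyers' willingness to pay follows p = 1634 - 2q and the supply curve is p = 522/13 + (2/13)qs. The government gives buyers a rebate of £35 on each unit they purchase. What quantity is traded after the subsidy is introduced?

Pre-subsidy: 1634 - 2q = 522/13 + (2/13)q gives q* = 740 and p* = 154.
With the rebate, buyers effectively pay pb = ps − 35, where ps is the price sellers receive.
On the curves, pb = 1634 - 2q and ps = 522/13 + (2/13)q; the wedge ps − pb = 35 gives 522/13 + (2/13)q − (1634 - 2q) = 35, so q' = 756.25.
Then pb = 1634 − 2·756.25 = 121.5 and ps = 522/13 + (2/13)·756.25 = 156.5.

q' = 756.25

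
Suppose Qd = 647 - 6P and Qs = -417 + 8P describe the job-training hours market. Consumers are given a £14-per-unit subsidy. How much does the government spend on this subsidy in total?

Government cost = £3346

Pre-subsidy: 647 - 6P = -417 + 8P gives P* = 76, Q* = 191.
With the rebate, buyers effectively pay Pb = Ps − 14, where Ps is the price sellers receive.
Demand in terms of Ps becomes Qd = 647 − 6(Ps − 14) = 731 - 6Ps. Setting this equal to supply: 731 - 6Ps = -417 + 8Ps, so Ps = 82.
Buyers pay Pb = 82 − 14 = 68; Q' = -417 + 8·82 = 239.
Government outlay = subsidy × quantity = 14 × 239 = 3346.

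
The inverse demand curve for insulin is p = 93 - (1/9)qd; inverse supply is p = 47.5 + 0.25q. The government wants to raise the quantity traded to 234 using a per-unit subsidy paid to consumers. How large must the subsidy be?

At q = 234, from the demand curve buyers pay pb = 93 − (1/9)·234 = 67; from the supply curve sellers need ps = 47.5 + 0.25·234 = 106.
The subsidy must fill the gap: s = ps − pb = 106 − 67 = 39.

Required subsidy s = 39 per unit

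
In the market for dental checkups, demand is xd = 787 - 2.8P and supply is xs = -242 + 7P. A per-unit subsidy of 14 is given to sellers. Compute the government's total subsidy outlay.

Pre-subsidy: 787 - 2.8P = -242 + 7P gives P* = 105, x* = 493.
With the subsidy, sellers receive Ps = Pb + 14 for each unit, where Pb is the price buyers pay.
Supply in terms of Pb becomes xs = -242 + 7(Pb + 14) = -144 + 7Pb. Setting this equal to demand: 787 - 2.8Pb = -144 + 7Pb, so Pb = 95.
Sellers receive Ps = 95 + 14 = 109; x' = 787 − 2.8·95 = 521.
Government outlay = subsidy × quantity = 14 × 521 = 7294.

Government cost = 7294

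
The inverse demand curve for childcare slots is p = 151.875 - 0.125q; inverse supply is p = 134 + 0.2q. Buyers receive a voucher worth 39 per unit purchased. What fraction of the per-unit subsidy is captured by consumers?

Pre-subsidy: 151.875 - 0.125q = 134 + 0.2q gives q* = 55 and p* = 145.
With the rebate, buyers effectively pay pb = ps − 39, where ps is the price sellers receive.
On the curves, pb = 151.875 - 0.125q and ps = 134 + 0.2q; the wedge ps − pb = 39 gives 134 + 0.2q − (151.875 - 0.125q) = 39, so q' = 175.
Then pb = 151.875 − 0.125·175 = 130 and ps = 134 + 0.2·175 = 169.
Buyers' price falls by p* − pb = 145 − 130 = 15; sellers' price rises by ps − p* = 169 − 145 = 24.
So consumers capture 15/39 = 5/13 of each unit of subsidy.

Consumer share = 5/13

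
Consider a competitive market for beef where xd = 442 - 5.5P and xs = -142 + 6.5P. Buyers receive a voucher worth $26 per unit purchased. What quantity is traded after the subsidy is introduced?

Pre-subsidy: 442 - 5.5P = -142 + 6.5P gives P* = 146/3, x* = 523/3.
With the rebate, buyers effectively pay Pb = Ps − 26, where Ps is the price sellers receive.
Demand in terms of Ps becomes xd = 442 − 5.5(Ps − 26) = 585 - 5.5Ps. Setting this equal to supply: 585 - 5.5Ps = -142 + 6.5Ps, so Ps = 727/12.
Buyers pay Pb = 727/12 − 26 = 415/12; x' = -142 + 6.5·(727/12) = 6043/24.

x' = 6043/24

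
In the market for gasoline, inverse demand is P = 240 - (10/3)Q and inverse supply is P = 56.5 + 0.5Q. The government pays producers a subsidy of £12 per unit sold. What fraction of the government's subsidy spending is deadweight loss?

Pre-subsidy: 240 - (10/3)Q = 56.5 + 0.5Q gives Q* = 1101/23 and P* = 1850/23.
With the subsidy, sellers receive Ps = Pb + 12 for each unit, where Pb is the price buyers pay.
On the curves, Pb = 240 - (10/3)Q and Ps = 56.5 + 0.5Q; the wedge Ps − Pb = 12 gives 56.5 + 0.5Q − (240 - (10/3)Q) = 12, so Q' = 51.
Then Pb = 240 − (10/3)·51 = 70 and Ps = 56.5 + 0.5·51 = 82.
ΔCS = ½(1101/23 + 51)(1850/23 − 70) = 272880/529; ΔPS = ½(1101/23 + 51)(82 − 1850/23) = 40932/529.
Government spending = 12 × 51 = 612.
DWL = ½ × 12 × (51 − 1101/23) = 432/23; fraction = (432/23) / 612 = 12/391.

DWL / government spending = 12/391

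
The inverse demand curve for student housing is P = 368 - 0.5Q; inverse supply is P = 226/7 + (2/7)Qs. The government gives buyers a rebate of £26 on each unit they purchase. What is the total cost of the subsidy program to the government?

Pre-subsidy: 368 - 0.5Q = 226/7 + (2/7)Q gives Q* = 4700/11 and P* = 1698/11.
With the rebate, buyers effectively pay Pb = Ps − 26, where Ps is the price sellers receive.
On the curves, Pb = 368 - 0.5Q and Ps = 226/7 + (2/7)Q; the wedge Ps − Pb = 26 gives 226/7 + (2/7)Q − (368 - 0.5Q) = 26, so Q' = 5064/11.
Then Pb = 368 − 0.5·(5064/11) = 1516/11 and Ps = 226/7 + (2/7)·(5064/11) = 1802/11.
Government outlay = subsidy × quantity = 26 × 5064/11 = 131664/11.

Government cost = 131664/11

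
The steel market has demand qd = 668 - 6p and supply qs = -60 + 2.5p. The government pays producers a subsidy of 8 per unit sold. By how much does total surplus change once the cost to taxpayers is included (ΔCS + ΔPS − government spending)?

Pre-subsidy: 668 - 6p = -60 + 2.5p gives p* = 1456/17, q* = 2620/17.
With the subsidy, sellers receive ps = pb + 8 for each unit, where pb is the price buyers pay.
Supply in terms of pb becomes qs = -60 + 2.5(pb + 8) = -40 + 2.5pb. Setting this equal to demand: 668 - 6pb = -40 + 2.5pb, so pb = 1416/17.
Sellers receive ps = 1416/17 + 8 = 1552/17; q' = 668 − 6·(1416/17) = 2860/17.
ΔCS = ½(2620/17 + 2860/17)(1456/17 − 1416/17) = 109600/289; ΔPS = ½(2620/17 + 2860/17)(1552/17 − 1456/17) = 263040/289.
Government spending = 8 × 2860/17 = 22880/17.
Net change = 109600/289 + 263040/289 − 22880/17 = -960/17. The loss equals the DWL triangle ½·8·240/17.

Net change in total surplus = -960/17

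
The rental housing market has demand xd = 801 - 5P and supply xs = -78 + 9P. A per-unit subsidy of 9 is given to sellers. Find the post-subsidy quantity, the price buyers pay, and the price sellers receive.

x' = 516; buyers pay 57; sellers receive 66

Pre-subsidy: 801 - 5P = -78 + 9P gives P* = 879/14, x* = 6819/14.
With the subsidy, sellers receive Ps = Pb + 9 for each unit, where Pb is the price buyers pay.
Supply in terms of Pb becomes xs = -78 + 9(Pb + 9) = 3 + 9Pb. Setting this equal to demand: 801 - 5Pb = 3 + 9Pb, so Pb = 57.
Sellers receive Ps = 57 + 9 = 66; x' = 801 − 5·57 = 516.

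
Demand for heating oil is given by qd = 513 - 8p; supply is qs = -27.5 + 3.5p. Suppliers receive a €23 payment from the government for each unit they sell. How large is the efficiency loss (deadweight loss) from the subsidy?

Deadweight loss = €644

Pre-subsidy: 513 - 8p = -27.5 + 3.5p gives p* = 47, q* = 137.
With the subsidy, sellers receive ps = pb + 23 for each unit, where pb is the price buyers pay.
Supply in terms of pb becomes qs = -27.5 + 3.5(pb + 23) = 53 + 3.5pb. Setting this equal to demand: 513 - 8pb = 53 + 3.5pb, so pb = 40.
Sellers receive ps = 40 + 23 = 63; q' = 513 − 8·40 = 193.
The subsidy expands output by 193 − 137 = 56 past the efficient level; on those units the gap between marginal cost and willingness to pay runs from 0 up to 23.
DWL = ½ × 23 × 56 = 644.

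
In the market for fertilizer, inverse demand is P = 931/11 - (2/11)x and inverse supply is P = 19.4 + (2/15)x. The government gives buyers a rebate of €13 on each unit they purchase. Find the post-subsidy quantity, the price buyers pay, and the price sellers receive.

x' = 248.25; buyers pay €39.5; sellers receive €52.5

Pre-subsidy: 931/11 - (2/11)x = 19.4 + (2/15)x gives x* = 207 and P* = 47.
With the rebate, buyers effectively pay Pb = Ps − 13, where Ps is the price sellers receive.
On the curves, Pb = 931/11 - (2/11)x and Ps = 19.4 + (2/15)x; the wedge Ps − Pb = 13 gives 19.4 + (2/15)x − (931/11 - (2/11)x) = 13, so x' = 248.25.
Then Pb = 931/11 − (2/11)·248.25 = 39.5 and Ps = 19.4 + (2/15)·248.25 = 52.5.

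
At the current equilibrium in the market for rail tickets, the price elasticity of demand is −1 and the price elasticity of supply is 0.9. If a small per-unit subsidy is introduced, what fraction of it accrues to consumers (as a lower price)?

For a small subsidy around the equilibrium, the benefit split depends on the relative slopes, which at a point are proportional to the elasticities.
Buyer share = εs/(εs + |εd|) = 0.9/(0.9 + 1) = 9/19; seller share = |εd|/(εs + |εd|) = 10/19.

Consumer share = 9/19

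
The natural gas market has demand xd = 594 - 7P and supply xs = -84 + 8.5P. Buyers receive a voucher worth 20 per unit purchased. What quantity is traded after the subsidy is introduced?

Pre-subsidy: 594 - 7P = -84 + 8.5P gives P* = 1356/31, x* = 8922/31.
With the rebate, buyers effectively pay Pb = Ps − 20, where Ps is the price sellers receive.
Demand in terms of Ps becomes xd = 594 − 7(Ps − 20) = 734 - 7Ps. Setting this equal to supply: 734 - 7Ps = -84 + 8.5Ps, so Ps = 1636/31.
Buyers pay Pb = 1636/31 − 20 = 1016/31; x' = -84 + 8.5·(1636/31) = 11302/31.

x' = 11302/31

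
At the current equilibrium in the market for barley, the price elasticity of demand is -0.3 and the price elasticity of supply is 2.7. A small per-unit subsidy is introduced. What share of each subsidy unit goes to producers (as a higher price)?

For a small subsidy around the equilibrium, the benefit split depends on the relative slopes, which at a point are proportional to the elasticities.
Buyer share = εs/(εs + |εd|) = 2.7/(2.7 + 0.3) = 0.9; seller share = |εd|/(εs + |εd|) = 0.1.
So producers capture 0.1 of the subsidy.

Producer share = 0.1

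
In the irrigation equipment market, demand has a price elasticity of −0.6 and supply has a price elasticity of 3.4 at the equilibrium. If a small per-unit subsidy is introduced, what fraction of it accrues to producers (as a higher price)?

Producer share = 0.15

For a small subsidy around the equilibrium, the benefit split depends on the relative slopes, which at a point are proportional to the elasticities.
Buyer share = εs/(εs + |εd|) = 3.4/(3.4 + 0.6) = 0.85; seller share = |εd|/(εs + |εd|) = 0.15.
So producers capture 0.15 of the subsidy.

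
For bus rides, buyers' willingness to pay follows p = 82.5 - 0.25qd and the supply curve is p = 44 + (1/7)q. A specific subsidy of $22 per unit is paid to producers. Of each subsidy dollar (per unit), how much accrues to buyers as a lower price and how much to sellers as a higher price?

Pre-subsidy: 82.5 - 0.25q = 44 + (1/7)q gives q* = 98 and p* = 58.
With the subsidy, sellers receive ps = pb + 22 for each unit, where pb is the price buyers pay.
On the curves, pb = 82.5 - 0.25q and ps = 44 + (1/7)q; the wedge ps − pb = 22 gives 44 + (1/7)q − (82.5 - 0.25q) = 22, so q' = 154.
Then pb = 82.5 − 0.25·154 = 44 and ps = 44 + (1/7)·154 = 66.
Buyers' price falls by p* − pb = 58 − 44 = 14; sellers' price rises by ps − p* = 66 − 58 = 8.

Buyers gain $14 per unit; sellers gain $8 per unit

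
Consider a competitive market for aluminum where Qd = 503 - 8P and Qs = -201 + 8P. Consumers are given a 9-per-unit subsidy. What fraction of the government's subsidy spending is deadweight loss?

DWL / government spending = 18/187

Pre-subsidy: 503 - 8P = -201 + 8P gives P* = 44, Q* = 151.
With the rebate, buyers effectively pay Pb = Ps − 9, where Ps is the price sellers receive.
Demand in terms of Ps becomes Qd = 503 − 8(Ps − 9) = 575 - 8Ps. Setting this equal to supply: 575 - 8Ps = -201 + 8Ps, so Ps = 48.5.
Buyers pay Pb = 48.5 − 9 = 39.5; Q' = -201 + 8·48.5 = 187.
ΔCS = ½(151 + 187)(44 − 39.5) = 760.5; ΔPS = ½(151 + 187)(48.5 − 44) = 760.5.
Government spending = 9 × 187 = 1683.
DWL = ½ × 9 × (187 − 151) = 162; fraction = 162 / 1683 = 18/187.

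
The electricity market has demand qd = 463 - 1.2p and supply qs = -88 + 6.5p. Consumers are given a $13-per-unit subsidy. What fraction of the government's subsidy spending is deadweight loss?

Pre-subsidy: 463 - 1.2p = -88 + 6.5p gives p* = 5510/77, q* = 29039/77.
With the rebate, buyers effectively pay pb = ps − 13, where ps is the price sellers receive.
Demand in terms of ps becomes qd = 463 − 1.2(ps − 13) = 478.6 - 1.2ps. Setting this equal to supply: 478.6 - 1.2ps = -88 + 6.5ps, so ps = 5666/77.
Buyers pay pb = 5666/77 − 13 = 4665/77; q' = -88 + 6.5·(5666/77) = 30053/77.
ΔCS = ½(29039/77 + 30053/77)(5510/77 − 4665/77) = 2269670/539; ΔPS = ½(29039/77 + 30053/77)(5666/77 − 5510/77) = 419016/539.
Government spending = 13 × 30053/77 = 390689/77.
DWL = ½ × 13 × (30053/77 − 29039/77) = 6591/77; fraction = (6591/77) / (390689/77) = 507/30053.

DWL / government spending = 507/30053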